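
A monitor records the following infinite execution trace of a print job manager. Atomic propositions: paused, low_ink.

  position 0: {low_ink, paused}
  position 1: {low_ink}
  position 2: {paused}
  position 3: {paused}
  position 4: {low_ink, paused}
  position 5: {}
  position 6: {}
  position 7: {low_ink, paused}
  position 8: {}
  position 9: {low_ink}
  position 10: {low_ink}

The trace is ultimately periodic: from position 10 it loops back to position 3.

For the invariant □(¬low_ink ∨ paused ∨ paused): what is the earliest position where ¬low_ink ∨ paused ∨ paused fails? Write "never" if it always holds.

Check ¬low_ink ∨ paused ∨ paused at each position in order: 0 ✓.
At position 1 the labels are {low_ink}, so ¬low_ink ∨ paused ∨ paused is false there. This is the first violation.

1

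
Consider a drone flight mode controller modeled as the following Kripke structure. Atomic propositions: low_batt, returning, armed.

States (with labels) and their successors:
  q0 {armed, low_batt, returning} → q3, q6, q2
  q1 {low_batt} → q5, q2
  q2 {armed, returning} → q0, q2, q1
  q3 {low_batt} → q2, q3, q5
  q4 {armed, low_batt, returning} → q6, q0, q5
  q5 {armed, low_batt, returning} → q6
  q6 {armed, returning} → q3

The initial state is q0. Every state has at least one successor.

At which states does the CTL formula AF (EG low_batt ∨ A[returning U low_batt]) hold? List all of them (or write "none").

States satisfying EG low_batt ∨ A[returning U low_batt]: {q0, q1, q3, q4, q5, q6}.
States satisfying AF (EG low_batt ∨ A[returning U low_batt]): {q0, q1, q3, q4, q5, q6}.

{q0, q1, q3, q4, q5, q6}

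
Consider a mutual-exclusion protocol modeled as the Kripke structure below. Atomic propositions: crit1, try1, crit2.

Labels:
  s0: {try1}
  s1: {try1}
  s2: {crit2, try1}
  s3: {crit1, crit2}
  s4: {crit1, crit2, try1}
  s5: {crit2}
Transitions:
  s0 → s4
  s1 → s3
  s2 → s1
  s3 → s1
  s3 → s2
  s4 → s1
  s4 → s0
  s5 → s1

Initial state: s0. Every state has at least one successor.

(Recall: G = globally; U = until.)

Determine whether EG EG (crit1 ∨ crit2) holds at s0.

States satisfying EG (crit1 ∨ crit2): ∅.
States satisfying EG EG (crit1 ∨ crit2): ∅.
No suitable path/successor from s0 witnesses the formula.
s0 ∉ Sat(EG EG (crit1 ∨ crit2)).

Does not hold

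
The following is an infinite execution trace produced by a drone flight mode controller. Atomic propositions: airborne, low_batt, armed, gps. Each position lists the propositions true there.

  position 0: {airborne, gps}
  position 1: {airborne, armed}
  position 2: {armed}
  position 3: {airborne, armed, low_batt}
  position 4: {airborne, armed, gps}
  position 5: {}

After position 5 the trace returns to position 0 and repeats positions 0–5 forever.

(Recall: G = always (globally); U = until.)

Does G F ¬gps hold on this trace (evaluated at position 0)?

F ¬gps holds at every position 0..5, and those are all positions ever visited, so G F ¬gps holds.

Satisfied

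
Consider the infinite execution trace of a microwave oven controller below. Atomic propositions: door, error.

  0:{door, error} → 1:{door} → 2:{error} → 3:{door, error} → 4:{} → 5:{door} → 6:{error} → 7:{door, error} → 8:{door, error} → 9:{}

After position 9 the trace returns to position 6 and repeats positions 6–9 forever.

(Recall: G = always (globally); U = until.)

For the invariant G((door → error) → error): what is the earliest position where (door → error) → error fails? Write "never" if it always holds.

4

Check (door → error) → error at each position in order: 0 ✓, 1 ✓, 2 ✓, 3 ✓.
At position 4 the labels are {}, so (door → error) → error is false there. This is the first violation.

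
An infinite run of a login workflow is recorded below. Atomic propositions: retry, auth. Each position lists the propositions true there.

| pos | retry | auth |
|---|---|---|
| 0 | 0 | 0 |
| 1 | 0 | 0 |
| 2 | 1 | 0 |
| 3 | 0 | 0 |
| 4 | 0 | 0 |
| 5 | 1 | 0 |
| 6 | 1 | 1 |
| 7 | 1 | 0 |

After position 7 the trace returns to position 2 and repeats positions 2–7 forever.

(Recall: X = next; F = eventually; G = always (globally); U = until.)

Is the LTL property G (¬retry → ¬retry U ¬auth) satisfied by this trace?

Yes

¬retry → ¬retry U ¬auth holds at every position 0..7, and those are all positions ever visited, so G (¬retry → ¬retry U ¬auth) holds.
Positions where ¬retry holds: 0, 1, 3, 4.
Check ¬retry U ¬auth at each: 0→ok, 1→ok, 3→ok, 4→ok.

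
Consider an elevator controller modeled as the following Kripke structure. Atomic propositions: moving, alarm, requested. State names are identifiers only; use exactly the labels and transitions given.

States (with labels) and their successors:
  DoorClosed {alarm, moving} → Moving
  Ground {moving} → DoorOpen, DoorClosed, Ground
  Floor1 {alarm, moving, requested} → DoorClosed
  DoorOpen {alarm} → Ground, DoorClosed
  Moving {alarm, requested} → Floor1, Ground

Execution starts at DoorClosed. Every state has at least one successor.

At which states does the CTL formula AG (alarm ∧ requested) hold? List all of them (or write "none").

States satisfying alarm ∧ requested: {Floor1, Moving}.
States satisfying AG (alarm ∧ requested): ∅.

none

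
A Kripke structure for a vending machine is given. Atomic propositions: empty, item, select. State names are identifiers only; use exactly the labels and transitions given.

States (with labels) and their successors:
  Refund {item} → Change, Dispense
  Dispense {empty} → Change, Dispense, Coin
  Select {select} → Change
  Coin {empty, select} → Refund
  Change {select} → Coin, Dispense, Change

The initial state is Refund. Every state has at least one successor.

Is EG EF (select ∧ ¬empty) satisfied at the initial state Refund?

States satisfying EF (select ∧ ¬empty): {Refund, Dispense, Select, Coin, Change}.
States satisfying EG EF (select ∧ ¬empty): {Refund, Dispense, Select, Coin, Change}.
Refund ∈ Sat(EG EF (select ∧ ¬empty)).

Satisfied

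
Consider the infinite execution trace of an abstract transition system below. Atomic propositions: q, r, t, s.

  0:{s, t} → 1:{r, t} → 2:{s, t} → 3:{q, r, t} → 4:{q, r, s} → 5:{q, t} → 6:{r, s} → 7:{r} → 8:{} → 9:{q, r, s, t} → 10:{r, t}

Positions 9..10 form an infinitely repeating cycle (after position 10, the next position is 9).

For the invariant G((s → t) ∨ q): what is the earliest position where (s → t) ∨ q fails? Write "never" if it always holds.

6

Check (s → t) ∨ q at each position in order: 0 ✓, 1 ✓, 2 ✓, 3 ✓, 4 ✓, 5 ✓.
At position 6 the labels are {r, s}, so (s → t) ∨ q is false there. This is the first violation.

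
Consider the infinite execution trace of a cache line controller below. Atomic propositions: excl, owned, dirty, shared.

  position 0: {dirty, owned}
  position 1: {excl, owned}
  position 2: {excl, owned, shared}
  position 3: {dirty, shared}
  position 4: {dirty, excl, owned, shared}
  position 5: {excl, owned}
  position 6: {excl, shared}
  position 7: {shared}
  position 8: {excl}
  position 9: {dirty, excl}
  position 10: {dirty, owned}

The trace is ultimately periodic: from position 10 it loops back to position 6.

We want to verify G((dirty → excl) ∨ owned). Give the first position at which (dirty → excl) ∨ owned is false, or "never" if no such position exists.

Check (dirty → excl) ∨ owned at each position in order: 0 ✓, 1 ✓, 2 ✓.
At position 3 the labels are {dirty, shared}, so (dirty → excl) ∨ owned is false there. This is the first violation.

3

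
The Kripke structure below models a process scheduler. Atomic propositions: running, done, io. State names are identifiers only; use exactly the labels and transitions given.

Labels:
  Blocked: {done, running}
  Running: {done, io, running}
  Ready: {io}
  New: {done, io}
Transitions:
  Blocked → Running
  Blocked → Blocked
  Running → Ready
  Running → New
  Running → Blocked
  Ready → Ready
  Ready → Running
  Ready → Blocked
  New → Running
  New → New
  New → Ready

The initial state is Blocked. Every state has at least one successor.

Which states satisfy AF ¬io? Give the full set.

States satisfying ¬io: {Blocked}.
States satisfying AF ¬io: {Blocked}.

{Blocked}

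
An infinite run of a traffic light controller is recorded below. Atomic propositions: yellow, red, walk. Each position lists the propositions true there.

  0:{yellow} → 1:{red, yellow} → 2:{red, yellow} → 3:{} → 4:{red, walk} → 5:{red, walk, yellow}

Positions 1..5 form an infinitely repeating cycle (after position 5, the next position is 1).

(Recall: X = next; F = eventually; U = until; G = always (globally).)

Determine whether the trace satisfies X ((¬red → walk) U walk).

The position after 0 is 1; (¬red → walk) U walk is false there.

No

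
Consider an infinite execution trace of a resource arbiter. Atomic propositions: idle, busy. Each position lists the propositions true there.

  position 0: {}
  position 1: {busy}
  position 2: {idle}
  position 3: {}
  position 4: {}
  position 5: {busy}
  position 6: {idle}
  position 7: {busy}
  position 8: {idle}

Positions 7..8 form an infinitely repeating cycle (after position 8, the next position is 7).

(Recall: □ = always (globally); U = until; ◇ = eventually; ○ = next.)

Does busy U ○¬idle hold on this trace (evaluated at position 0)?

Yes

Walking from position 0: ○¬idle first holds at position 0, and busy holds at every earlier position along the way, so busy U ○¬idle holds.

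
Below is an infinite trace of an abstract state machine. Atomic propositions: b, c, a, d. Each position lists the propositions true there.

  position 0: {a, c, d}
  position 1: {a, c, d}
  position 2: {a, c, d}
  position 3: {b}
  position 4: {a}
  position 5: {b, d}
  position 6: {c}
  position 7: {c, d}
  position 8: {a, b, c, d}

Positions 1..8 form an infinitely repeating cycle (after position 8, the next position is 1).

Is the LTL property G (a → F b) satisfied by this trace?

Yes

a → F b holds at every position 0..8, and those are all positions ever visited, so G (a → F b) holds.
Positions where a holds: 0, 1, 2, 4, 8.
Check F b at each: 0→ok, 1→ok, 2→ok, 4→ok, 8→ok.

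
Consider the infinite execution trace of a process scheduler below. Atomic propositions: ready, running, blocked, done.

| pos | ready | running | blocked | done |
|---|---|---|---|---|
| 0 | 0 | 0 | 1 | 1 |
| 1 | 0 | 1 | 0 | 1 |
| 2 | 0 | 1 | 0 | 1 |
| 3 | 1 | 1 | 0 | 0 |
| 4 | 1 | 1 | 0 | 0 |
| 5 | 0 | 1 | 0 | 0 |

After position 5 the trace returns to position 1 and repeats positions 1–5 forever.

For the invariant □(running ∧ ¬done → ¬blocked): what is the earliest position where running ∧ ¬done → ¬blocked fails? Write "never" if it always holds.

never

running ∧ ¬done → ¬blocked holds at every position 0..5, and those are all the positions the trace ever visits, so the invariant □(running ∧ ¬done → ¬blocked) is never violated.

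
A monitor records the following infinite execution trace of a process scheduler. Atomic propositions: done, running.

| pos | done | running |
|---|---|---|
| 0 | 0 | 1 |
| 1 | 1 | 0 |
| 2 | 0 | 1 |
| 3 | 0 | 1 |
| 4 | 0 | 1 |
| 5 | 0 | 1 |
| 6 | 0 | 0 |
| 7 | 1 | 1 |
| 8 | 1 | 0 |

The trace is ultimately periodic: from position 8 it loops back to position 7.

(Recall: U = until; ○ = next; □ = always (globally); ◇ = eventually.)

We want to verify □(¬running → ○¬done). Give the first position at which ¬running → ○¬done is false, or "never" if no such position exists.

6

Check ¬running → ○¬done at each position in order: 0 ✓, 1 ✓, 2 ✓, 3 ✓, 4 ✓, 5 ✓.
At position 6 the labels are {} and the next position 7 has {done, running}, so ¬running → ○¬done is false there. This is the first violation.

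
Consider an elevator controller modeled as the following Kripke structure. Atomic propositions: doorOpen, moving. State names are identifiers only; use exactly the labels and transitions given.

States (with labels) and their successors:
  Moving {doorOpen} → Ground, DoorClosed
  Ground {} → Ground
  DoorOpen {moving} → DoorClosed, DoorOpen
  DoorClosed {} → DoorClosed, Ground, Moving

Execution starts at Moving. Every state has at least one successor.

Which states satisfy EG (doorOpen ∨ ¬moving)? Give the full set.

{Moving, Ground, DoorClosed}

States satisfying doorOpen ∨ ¬moving: {Moving, Ground, DoorClosed}.
States satisfying EG (doorOpen ∨ ¬moving): {Moving, Ground, DoorClosed}.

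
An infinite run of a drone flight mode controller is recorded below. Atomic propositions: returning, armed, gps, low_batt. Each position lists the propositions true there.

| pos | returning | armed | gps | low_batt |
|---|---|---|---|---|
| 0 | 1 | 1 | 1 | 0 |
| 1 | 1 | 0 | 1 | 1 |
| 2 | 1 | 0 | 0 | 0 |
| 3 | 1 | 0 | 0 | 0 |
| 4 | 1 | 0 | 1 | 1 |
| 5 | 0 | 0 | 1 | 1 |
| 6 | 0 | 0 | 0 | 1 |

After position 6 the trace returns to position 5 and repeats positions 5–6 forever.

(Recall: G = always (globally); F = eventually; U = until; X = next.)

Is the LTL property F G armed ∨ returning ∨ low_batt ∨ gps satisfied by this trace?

Holds

G armed is false at every position 0..6, so it never becomes true and F G armed fails.
At position 0: F G armed is false; returning ∨ low_batt ∨ gps is true; so F G armed ∨ returning ∨ low_batt ∨ gps is true.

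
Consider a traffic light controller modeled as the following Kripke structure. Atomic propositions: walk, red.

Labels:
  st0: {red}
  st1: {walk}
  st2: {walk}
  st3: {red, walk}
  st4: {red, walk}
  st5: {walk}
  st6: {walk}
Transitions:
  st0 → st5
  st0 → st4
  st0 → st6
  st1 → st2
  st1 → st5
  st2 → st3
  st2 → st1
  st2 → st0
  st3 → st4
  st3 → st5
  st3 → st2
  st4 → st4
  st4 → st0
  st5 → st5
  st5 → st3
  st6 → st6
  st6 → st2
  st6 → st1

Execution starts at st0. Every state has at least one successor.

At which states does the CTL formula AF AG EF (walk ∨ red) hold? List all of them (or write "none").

{st0, st1, st2, st3, st4, st5, st6}

States satisfying AG EF (walk ∨ red): {st0, st1, st2, st3, st4, st5, st6}.
States satisfying AF AG EF (walk ∨ red): {st0, st1, st2, st3, st4, st5, st6}.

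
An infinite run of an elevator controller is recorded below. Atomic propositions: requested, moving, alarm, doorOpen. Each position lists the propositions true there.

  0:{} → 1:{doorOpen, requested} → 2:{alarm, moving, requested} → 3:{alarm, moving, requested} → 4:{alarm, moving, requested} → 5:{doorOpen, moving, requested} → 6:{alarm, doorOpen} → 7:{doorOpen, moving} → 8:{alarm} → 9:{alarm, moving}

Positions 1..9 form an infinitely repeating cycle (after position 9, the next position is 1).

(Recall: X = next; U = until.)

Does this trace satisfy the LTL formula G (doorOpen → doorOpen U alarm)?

Holds

doorOpen → doorOpen U alarm holds at every position 0..9, and those are all positions ever visited, so G (doorOpen → doorOpen U alarm) holds.
Positions where doorOpen holds: 1, 5, 6, 7.
Check doorOpen U alarm at each: 1→ok, 5→ok, 6→ok, 7→ok.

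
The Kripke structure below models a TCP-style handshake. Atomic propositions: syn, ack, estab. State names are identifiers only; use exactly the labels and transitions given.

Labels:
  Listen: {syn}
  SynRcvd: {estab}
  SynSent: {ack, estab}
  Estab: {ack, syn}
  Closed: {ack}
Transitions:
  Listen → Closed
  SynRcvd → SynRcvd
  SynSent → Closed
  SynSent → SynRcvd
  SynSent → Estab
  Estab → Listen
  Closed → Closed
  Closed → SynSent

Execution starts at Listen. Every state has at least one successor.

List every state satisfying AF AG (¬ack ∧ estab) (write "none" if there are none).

States satisfying AG (¬ack ∧ estab): {SynRcvd}.
States satisfying AF AG (¬ack ∧ estab): {SynRcvd}.

{SynRcvd}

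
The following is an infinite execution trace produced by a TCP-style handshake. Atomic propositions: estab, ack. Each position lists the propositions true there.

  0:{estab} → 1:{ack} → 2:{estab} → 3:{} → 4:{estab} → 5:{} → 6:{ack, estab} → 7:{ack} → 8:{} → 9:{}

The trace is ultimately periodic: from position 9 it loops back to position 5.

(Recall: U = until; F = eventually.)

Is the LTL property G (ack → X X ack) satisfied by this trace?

Violated

ack → X X ack must hold at every position from 0 onward. It fails at position 1, so G (ack → X X ack) is false.
Positions where ack holds: 1, 6, 7.
Check X X ack at each: 1→fails, 6→fails, 7→fails.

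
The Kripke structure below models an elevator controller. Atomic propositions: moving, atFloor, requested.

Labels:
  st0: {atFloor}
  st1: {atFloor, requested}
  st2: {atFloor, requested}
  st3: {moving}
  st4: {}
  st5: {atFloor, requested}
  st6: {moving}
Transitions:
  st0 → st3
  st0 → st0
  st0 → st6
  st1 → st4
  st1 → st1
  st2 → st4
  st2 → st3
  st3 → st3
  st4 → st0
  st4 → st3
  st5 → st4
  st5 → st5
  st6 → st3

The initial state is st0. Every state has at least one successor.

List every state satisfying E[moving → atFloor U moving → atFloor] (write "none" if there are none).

{st0, st1, st2, st4, st5}

States satisfying moving → atFloor: {st0, st1, st2, st4, st5}.
States satisfying E[moving → atFloor U moving → atFloor]: {st0, st1, st2, st4, st5}.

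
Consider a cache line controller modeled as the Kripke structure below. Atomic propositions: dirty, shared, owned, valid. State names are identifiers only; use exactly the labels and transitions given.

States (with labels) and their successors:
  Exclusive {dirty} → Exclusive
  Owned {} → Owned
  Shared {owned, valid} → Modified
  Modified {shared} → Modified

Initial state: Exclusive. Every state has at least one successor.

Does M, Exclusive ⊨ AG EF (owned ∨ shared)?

Does not hold

States satisfying EF (owned ∨ shared): {Shared, Modified}.
States satisfying AG EF (owned ∨ shared): {Shared, Modified}.
Exclusive is reachable from Exclusive and violates EF (owned ∨ shared), so AG fails at Exclusive.
Exclusive ∉ Sat(AG EF (owned ∨ shared)).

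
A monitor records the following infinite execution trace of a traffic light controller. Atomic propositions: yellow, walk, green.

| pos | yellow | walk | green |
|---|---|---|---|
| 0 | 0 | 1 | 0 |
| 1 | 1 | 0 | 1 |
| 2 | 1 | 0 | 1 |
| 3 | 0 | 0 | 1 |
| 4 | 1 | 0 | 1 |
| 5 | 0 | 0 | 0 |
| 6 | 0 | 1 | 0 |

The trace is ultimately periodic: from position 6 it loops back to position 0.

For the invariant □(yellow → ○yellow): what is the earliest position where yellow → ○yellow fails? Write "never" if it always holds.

Check yellow → ○yellow at each position in order: 0 ✓, 1 ✓.
At position 2 the labels are {green, yellow} and the next position 3 has {green}, so yellow → ○yellow is false there. This is the first violation.

2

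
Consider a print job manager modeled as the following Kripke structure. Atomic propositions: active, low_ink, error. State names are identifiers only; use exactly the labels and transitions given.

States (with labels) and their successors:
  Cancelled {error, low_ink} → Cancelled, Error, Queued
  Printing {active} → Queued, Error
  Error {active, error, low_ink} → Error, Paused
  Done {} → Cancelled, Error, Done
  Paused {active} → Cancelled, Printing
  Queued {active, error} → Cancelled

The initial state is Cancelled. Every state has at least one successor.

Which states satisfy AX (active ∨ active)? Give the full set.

{Printing, Error}

States satisfying active ∨ active: {Printing, Error, Paused, Queued}.
States satisfying AX (active ∨ active): {Printing, Error}.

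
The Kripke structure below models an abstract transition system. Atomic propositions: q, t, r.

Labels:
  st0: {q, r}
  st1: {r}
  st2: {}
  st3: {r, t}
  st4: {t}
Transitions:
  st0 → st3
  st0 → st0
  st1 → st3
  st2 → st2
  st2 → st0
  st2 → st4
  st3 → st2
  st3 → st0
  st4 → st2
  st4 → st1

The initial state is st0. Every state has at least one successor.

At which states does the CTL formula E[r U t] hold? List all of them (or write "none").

{st0, st1, st3, st4}

States satisfying r: {st0, st1, st3}.
States satisfying t: {st3, st4}.
States satisfying E[r U t]: {st0, st1, st3, st4}.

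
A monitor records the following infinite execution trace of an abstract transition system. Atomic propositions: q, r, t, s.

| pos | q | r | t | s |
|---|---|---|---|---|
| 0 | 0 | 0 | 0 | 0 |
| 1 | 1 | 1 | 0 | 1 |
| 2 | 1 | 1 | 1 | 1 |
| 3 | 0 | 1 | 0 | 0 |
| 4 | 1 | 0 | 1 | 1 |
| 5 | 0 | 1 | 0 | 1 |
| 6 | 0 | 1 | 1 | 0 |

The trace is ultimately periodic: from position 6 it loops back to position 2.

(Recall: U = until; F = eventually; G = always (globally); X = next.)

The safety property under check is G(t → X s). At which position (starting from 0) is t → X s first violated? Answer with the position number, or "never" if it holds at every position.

Check t → X s at each position in order: 0 ✓, 1 ✓.
At position 2 the labels are {q, r, s, t} and the next position 3 has {r}, so t → X s is false there. This is the first violation.

2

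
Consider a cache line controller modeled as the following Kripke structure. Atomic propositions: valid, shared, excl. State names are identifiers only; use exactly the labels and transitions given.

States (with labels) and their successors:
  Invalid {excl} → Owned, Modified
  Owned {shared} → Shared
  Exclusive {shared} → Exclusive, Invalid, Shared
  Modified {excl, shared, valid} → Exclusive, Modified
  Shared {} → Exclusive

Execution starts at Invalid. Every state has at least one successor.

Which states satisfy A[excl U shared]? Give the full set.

{Invalid, Owned, Exclusive, Modified}

States satisfying excl: {Invalid, Modified}.
States satisfying shared: {Owned, Exclusive, Modified}.
States satisfying A[excl U shared]: {Invalid, Owned, Exclusive, Modified}.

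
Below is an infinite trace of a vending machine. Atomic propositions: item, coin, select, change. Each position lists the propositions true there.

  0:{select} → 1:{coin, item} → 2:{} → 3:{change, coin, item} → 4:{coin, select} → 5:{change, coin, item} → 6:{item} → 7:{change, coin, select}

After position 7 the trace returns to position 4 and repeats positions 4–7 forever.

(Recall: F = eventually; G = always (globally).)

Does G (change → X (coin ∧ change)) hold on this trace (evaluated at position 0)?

change → X (coin ∧ change) must hold at every position from 0 onward. It fails at position 3, so G (change → X (coin ∧ change)) is false.
Positions where change holds: 3, 5, 7.
Check X (coin ∧ change) at each: 3→fails, 5→fails, 7→fails.

No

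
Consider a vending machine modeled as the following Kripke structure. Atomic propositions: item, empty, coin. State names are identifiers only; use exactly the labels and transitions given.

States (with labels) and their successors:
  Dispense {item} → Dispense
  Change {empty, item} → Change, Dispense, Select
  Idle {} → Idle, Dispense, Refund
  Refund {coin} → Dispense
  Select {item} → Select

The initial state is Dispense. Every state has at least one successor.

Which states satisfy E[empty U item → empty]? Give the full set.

States satisfying empty: {Change}.
States satisfying item → empty: {Change, Idle, Refund}.
States satisfying E[empty U item → empty]: {Change, Idle, Refund}.

{Change, Idle, Refund}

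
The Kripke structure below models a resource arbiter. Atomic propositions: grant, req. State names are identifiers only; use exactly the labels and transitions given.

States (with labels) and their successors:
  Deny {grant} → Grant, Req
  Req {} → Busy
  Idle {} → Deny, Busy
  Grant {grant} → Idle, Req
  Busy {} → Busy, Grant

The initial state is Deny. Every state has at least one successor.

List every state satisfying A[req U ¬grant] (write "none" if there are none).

States satisfying req: ∅.
States satisfying ¬grant: {Req, Idle, Busy}.
States satisfying A[req U ¬grant]: {Req, Idle, Busy}.

{Req, Idle, Busy}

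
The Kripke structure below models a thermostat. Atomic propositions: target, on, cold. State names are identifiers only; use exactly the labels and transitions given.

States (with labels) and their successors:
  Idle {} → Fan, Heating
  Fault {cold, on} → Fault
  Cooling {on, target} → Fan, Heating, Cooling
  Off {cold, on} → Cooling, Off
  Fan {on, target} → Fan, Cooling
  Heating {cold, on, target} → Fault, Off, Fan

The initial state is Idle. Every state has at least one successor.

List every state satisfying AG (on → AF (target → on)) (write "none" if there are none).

{Idle, Fault, Cooling, Off, Fan, Heating}

States satisfying on → AF (target → on): {Idle, Fault, Cooling, Off, Fan, Heating}.
States satisfying AG (on → AF (target → on)): {Idle, Fault, Cooling, Off, Fan, Heating}.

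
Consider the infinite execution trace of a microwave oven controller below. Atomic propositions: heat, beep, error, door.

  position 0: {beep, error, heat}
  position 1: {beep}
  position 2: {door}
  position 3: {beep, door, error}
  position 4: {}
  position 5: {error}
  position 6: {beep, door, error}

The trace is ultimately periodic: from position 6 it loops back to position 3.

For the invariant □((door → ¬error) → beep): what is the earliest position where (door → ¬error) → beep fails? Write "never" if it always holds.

Check (door → ¬error) → beep at each position in order: 0 ✓, 1 ✓.
At position 2 the labels are {door}, so (door → ¬error) → beep is false there. This is the first violation.

2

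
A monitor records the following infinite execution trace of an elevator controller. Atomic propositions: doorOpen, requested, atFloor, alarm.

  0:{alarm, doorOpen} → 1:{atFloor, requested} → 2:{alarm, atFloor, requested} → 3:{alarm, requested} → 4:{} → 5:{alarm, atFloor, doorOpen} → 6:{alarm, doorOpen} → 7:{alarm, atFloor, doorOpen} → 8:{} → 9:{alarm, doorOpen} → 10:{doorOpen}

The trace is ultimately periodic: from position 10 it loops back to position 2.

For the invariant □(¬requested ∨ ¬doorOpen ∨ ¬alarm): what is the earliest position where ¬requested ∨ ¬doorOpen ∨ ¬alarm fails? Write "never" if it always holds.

never

¬requested ∨ ¬doorOpen ∨ ¬alarm holds at every position 0..10, and those are all the positions the trace ever visits, so the invariant □(¬requested ∨ ¬doorOpen ∨ ¬alarm) is never violated.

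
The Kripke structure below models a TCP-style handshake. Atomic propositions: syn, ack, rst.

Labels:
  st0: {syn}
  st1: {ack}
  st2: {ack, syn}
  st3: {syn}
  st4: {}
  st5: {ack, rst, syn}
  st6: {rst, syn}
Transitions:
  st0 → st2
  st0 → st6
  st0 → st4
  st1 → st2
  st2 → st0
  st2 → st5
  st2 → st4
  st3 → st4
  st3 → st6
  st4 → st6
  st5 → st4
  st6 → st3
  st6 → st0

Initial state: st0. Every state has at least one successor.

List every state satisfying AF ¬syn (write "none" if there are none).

States satisfying ¬syn: {st1, st4}.
States satisfying AF ¬syn: {st1, st4, st5}.

{st1, st4, st5}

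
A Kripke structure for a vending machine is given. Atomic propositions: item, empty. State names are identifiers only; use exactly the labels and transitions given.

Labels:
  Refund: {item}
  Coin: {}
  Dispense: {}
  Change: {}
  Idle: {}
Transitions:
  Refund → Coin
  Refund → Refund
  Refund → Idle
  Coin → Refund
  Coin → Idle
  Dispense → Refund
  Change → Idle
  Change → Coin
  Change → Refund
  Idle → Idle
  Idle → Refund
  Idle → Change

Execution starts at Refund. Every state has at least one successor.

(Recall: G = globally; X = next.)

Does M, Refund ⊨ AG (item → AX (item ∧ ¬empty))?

States satisfying item → AX (item ∧ ¬empty): {Coin, Dispense, Change, Idle}.
States satisfying AG (item → AX (item ∧ ¬empty)): ∅.
Refund is reachable from Refund and violates item → AX (item ∧ ¬empty), so AG fails at Refund.
Refund ∉ Sat(AG (item → AX (item ∧ ¬empty))).

Violated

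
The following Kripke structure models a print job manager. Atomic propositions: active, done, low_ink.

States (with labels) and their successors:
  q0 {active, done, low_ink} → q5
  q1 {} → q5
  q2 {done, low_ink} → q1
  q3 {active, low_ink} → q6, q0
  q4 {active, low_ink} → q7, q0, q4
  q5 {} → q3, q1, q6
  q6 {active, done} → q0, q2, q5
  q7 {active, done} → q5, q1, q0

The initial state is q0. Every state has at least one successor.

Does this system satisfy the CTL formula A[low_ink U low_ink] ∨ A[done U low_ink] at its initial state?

States satisfying low_ink: {q0, q2, q3, q4}.
States satisfying A[low_ink U low_ink]: {q0, q2, q3, q4}.
States satisfying done: {q0, q2, q6, q7}.
States satisfying A[done U low_ink]: {q0, q2, q3, q4}.
States satisfying A[low_ink U low_ink] ∨ A[done U low_ink]: {q0, q2, q3, q4}.
q0 ∈ Sat(A[low_ink U low_ink] ∨ A[done U low_ink]).

Satisfied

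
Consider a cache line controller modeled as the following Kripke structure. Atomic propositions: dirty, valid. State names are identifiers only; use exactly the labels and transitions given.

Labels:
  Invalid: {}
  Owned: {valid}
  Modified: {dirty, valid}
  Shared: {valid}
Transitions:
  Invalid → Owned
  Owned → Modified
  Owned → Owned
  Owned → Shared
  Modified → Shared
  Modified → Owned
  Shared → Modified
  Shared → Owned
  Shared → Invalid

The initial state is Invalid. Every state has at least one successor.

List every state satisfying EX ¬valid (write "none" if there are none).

{Shared}

States satisfying ¬valid: {Invalid}.
States satisfying EX ¬valid: {Shared}.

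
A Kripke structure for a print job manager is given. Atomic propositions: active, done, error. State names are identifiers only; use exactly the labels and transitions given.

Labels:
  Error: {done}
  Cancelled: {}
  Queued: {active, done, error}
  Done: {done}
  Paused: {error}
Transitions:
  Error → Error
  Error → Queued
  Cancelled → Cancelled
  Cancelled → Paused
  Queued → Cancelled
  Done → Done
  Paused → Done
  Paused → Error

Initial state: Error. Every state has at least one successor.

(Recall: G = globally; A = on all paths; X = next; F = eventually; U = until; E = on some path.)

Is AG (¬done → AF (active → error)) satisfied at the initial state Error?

Satisfied

States satisfying ¬done → AF (active → error): {Error, Cancelled, Queued, Done, Paused}.
States satisfying AG (¬done → AF (active → error)): {Error, Cancelled, Queued, Done, Paused}.
Every state reachable from Error satisfies ¬done → AF (active → error).
Error ∈ Sat(AG (¬done → AF (active → error))).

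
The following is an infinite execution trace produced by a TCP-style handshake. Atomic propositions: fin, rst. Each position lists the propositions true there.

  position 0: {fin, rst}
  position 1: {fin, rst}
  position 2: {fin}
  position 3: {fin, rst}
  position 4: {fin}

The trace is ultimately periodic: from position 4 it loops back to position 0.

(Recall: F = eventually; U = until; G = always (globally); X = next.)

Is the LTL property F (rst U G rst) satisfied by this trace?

rst U G rst is false at every position 0..4, so it never becomes true and F (rst U G rst) fails.

Does not hold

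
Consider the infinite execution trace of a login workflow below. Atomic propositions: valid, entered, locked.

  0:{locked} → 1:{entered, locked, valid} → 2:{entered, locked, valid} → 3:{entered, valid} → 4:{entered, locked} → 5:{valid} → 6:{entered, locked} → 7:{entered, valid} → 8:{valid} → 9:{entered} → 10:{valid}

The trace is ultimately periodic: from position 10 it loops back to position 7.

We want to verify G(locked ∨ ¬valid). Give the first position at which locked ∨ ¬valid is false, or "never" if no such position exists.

3

Check locked ∨ ¬valid at each position in order: 0 ✓, 1 ✓, 2 ✓.
At position 3 the labels are {entered, valid}, so locked ∨ ¬valid is false there. This is the first violation.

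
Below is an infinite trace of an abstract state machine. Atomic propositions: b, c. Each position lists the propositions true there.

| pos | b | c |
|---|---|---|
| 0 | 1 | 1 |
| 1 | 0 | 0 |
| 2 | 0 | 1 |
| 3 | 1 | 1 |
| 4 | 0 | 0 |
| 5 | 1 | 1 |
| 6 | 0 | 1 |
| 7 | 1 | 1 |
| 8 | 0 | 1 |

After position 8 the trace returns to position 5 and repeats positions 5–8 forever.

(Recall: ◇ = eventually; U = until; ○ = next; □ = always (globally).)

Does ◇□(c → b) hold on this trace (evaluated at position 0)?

□(c → b) is false at every position 0..8, so it never becomes true and ◇□(c → b) fails.

Does not hold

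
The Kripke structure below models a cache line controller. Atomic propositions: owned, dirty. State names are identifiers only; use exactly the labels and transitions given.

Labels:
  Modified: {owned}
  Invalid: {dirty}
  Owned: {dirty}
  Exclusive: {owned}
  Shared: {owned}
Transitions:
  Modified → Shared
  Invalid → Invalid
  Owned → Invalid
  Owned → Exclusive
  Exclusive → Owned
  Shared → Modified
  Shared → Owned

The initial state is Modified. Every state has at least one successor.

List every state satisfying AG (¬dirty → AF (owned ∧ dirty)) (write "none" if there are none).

States satisfying ¬dirty → AF (owned ∧ dirty): {Invalid, Owned}.
States satisfying AG (¬dirty → AF (owned ∧ dirty)): {Invalid}.

{Invalid}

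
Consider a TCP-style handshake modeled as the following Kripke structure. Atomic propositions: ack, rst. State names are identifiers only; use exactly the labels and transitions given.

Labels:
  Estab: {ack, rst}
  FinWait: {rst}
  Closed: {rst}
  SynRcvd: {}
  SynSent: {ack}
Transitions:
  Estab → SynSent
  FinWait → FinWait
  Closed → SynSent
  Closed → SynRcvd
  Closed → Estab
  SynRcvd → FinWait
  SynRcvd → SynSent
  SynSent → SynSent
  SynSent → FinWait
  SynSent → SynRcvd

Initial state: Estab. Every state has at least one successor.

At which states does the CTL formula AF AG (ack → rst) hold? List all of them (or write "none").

{FinWait}

States satisfying AG (ack → rst): {FinWait}.
States satisfying AF AG (ack → rst): {FinWait}.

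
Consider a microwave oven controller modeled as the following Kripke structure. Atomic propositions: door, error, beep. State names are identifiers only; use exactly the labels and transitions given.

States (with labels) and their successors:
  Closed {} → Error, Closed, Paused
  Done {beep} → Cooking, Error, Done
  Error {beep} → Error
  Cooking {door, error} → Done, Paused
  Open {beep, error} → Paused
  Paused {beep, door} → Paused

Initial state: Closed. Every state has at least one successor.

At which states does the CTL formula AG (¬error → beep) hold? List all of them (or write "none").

States satisfying ¬error → beep: {Done, Error, Cooking, Open, Paused}.
States satisfying AG (¬error → beep): {Done, Error, Cooking, Open, Paused}.

{Done, Error, Cooking, Open, Paused}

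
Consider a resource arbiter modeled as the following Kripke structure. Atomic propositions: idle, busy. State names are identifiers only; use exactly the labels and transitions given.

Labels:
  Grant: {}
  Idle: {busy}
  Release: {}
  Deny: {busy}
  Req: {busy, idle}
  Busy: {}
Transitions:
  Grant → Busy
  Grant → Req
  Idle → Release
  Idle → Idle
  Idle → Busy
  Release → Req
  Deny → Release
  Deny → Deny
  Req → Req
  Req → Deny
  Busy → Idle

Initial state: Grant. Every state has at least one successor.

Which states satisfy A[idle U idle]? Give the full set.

States satisfying idle: {Req}.
States satisfying A[idle U idle]: {Req}.

{Req}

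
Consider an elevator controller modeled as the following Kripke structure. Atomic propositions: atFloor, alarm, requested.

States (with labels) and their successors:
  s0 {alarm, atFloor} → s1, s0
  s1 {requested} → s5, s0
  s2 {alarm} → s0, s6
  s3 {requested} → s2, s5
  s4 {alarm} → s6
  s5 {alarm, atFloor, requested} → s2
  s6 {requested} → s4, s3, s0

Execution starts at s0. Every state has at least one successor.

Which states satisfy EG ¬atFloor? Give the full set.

{s2, s3, s4, s6}

States satisfying ¬atFloor: {s1, s2, s3, s4, s6}.
States satisfying EG ¬atFloor: {s2, s3, s4, s6}.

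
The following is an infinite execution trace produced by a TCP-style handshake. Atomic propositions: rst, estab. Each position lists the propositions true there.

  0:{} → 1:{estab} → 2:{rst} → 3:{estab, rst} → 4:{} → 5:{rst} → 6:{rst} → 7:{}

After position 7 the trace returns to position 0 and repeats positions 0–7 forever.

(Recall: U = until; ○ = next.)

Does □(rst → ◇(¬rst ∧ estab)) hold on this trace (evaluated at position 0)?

rst → ◇(¬rst ∧ estab) holds at every position 0..7, and those are all positions ever visited, so □(rst → ◇(¬rst ∧ estab)) holds.
Positions where rst holds: 2, 3, 5, 6.
Check ◇(¬rst ∧ estab) at each: 2→ok, 3→ok, 5→ok, 6→ok.

Yes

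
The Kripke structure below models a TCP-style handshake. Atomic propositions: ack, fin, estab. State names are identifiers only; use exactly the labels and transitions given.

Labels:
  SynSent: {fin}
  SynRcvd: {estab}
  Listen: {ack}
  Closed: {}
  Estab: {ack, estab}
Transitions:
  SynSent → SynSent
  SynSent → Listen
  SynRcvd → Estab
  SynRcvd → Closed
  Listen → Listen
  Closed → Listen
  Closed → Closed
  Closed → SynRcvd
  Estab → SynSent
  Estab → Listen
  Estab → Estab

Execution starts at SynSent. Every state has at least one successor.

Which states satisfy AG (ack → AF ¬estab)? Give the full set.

{SynSent, Listen}

States satisfying ack → AF ¬estab: {SynSent, SynRcvd, Listen, Closed}.
States satisfying AG (ack → AF ¬estab): {SynSent, Listen}.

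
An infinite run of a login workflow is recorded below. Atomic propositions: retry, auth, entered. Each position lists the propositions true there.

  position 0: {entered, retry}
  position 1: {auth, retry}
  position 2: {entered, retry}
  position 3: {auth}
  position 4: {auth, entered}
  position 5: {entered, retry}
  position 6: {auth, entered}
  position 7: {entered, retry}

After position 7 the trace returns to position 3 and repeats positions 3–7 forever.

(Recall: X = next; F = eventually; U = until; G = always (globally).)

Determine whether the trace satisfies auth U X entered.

No

Walking from position 0: at position 0, X entered has not yet held and auth fails, so auth U X entered is false.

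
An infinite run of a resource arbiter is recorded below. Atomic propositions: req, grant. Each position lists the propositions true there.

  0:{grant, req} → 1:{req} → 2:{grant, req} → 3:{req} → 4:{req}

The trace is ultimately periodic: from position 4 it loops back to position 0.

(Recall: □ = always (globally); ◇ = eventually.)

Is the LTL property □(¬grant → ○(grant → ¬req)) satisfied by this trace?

¬grant → ○(grant → ¬req) must hold at every position from 0 onward. It fails at position 1, so □(¬grant → ○(grant → ¬req)) is false.
Positions where ¬grant holds: 1, 3, 4.
Check ○(grant → ¬req) at each: 1→fails, 3→ok, 4→fails.

Violated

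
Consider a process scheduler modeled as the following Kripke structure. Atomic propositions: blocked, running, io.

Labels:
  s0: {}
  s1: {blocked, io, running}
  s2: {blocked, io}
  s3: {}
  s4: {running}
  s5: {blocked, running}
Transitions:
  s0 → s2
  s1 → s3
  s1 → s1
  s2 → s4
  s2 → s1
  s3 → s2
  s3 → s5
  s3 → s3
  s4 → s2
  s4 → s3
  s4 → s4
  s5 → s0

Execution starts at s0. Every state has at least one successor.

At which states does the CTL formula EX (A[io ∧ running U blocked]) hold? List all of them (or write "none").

{s0, s1, s2, s3, s4}

States satisfying A[io ∧ running U blocked]: {s1, s2, s5}.
States satisfying EX (A[io ∧ running U blocked]): {s0, s1, s2, s3, s4}.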